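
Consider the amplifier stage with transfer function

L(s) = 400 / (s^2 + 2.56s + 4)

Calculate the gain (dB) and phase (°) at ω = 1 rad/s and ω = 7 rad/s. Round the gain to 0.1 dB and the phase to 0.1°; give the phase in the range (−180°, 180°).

ω = 1: 40.1 dB, -40.5°; ω = 7: 18.3 dB, -158.3°

At s = jω = j1:
quadratic: (j1)² + 2.56·j1 + 4 = 3 + j2.56 → |·| ≈ 3.9438, ∠ ≈ 40.48°
|L| = 400 / 3.9438 ≈ 101.43
Gain = 20 log₁₀(101.43) ≈ 40.12 dB
∠L = 0.00° − 40.48° = -40.48°

At s = jω = j7:
quadratic: (j7)² + 2.56·j7 + 4 = -45 + j17.92 → |·| ≈ 48.437, ∠ ≈ 158.29°
|L| = 400 / 48.437 ≈ 8.2581
Gain = 20 log₁₀(8.2581) ≈ 18.34 dB
∠L = 0.00° − 158.29° = -158.29°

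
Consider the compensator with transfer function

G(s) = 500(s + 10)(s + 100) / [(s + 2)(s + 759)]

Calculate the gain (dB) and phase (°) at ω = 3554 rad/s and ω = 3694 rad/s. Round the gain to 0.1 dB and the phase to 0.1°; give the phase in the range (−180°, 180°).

At s = jω = j3554:
zero (s+10): 10 + j3554 → |·| = √(10²+3554²) = √12631016 ≈ 3554, ∠ = arctan(3554/10) ≈ 89.84°
zero (s+100): 100 + j3554 → |·| = √(100²+3554²) = √12640916 ≈ 3555.4, ∠ = arctan(3554/100) ≈ 88.39°
pole (s+2): 2 + j3554 → |·| = √(2²+3554²) = √12630920 ≈ 3554, ∠ = arctan(3554/2) ≈ 89.97°
pole (s+759): 759 + j3554 → |·| = √(759²+3554²) = √13206997 ≈ 3634.1, ∠ = arctan(3554/759) ≈ 77.94°
|G| = 500 · 1.2636e+07 / 1.2916e+07 ≈ 489.16
Gain = 20 log₁₀(489.16) ≈ 53.79 dB
∠G = 178.23° − 167.91° = 10.32°

At s = jω = j3694:
zero (s+10): 10 + j3694 → |·| = √(10²+3694²) = √13645736 ≈ 3694, ∠ = arctan(3694/10) ≈ 89.84°
zero (s+100): 100 + j3694 → |·| = √(100²+3694²) = √13655636 ≈ 3695.4, ∠ = arctan(3694/100) ≈ 88.45°
pole (s+2): 2 + j3694 → |·| = √(2²+3694²) = √13645640 ≈ 3694, ∠ = arctan(3694/2) ≈ 89.97°
pole (s+759): 759 + j3694 → |·| = √(759²+3694²) = √14221717 ≈ 3771.2, ∠ = arctan(3694/759) ≈ 78.39°
|G| = 500 · 1.3651e+07 / 1.3931e+07 ≈ 489.95
Gain = 20 log₁₀(489.95) ≈ 53.80 dB
∠G = 178.29° − 168.36° = 9.93°

ω = 3554: 53.8 dB, 10.3°; ω = 3694: 53.8 dB, 9.9°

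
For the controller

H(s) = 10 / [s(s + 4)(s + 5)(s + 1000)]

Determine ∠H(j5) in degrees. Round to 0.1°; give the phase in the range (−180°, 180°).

173.4°

At s = jω = j5:
pole (s+4): 4 + j5 → |·| = √(4²+5²) = √41 ≈ 6.4031, ∠ = arctan(5/4) ≈ 51.34°
pole (s+5): 5 + j5 → |·| = √(5²+5²) = √50 ≈ 7.0711, ∠ = arctan(5/5) ≈ 45.00°
pole (s+1000): 1000 + j5 → |·| = √(1000²+5²) = √1000025 ≈ 1000, ∠ = arctan(5/1000) ≈ 0.29°
pole at origin: |s| = 5, ∠ = 90.00° (in denominator)
∠H = 0.00° − 186.63° = -186.63° ≡ 173.37° (principal value)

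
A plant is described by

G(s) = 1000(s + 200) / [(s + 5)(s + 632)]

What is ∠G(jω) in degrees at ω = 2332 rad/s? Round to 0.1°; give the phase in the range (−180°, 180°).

-79.6°

At s = jω = j2332:
zero (s+200): 200 + j2332 → |·| = √(200²+2332²) = √5478224 ≈ 2340.6, ∠ = arctan(2332/200) ≈ 85.10°
pole (s+5): 5 + j2332 → |·| = √(5²+2332²) = √5438249 ≈ 2332, ∠ = arctan(2332/5) ≈ 89.88°
pole (s+632): 632 + j2332 → |·| = √(632²+2332²) = √5837648 ≈ 2416.1, ∠ = arctan(2332/632) ≈ 74.84°
∠G = 85.10° − 164.72° = -79.62°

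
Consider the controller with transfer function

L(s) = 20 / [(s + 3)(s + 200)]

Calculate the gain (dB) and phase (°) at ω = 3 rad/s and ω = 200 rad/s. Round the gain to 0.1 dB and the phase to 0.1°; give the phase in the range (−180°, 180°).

ω = 3: -32.6 dB, -45.9°; ω = 200: -69.0 dB, -134.1°

At s = jω = j3:
pole (s+3): 3 + j3 → |·| = √(3²+3²) = √18 ≈ 4.2426, ∠ = arctan(3/3) ≈ 45.00°
pole (s+200): 200 + j3 → |·| = √(200²+3²) = √40009 ≈ 200.02, ∠ = arctan(3/200) ≈ 0.86°
|L| = 20 / 848.6 ≈ 0.023568
Gain = 20 log₁₀(0.023568) ≈ -32.55 dB
∠L = 0.00° − 45.86° = -45.86°

At s = jω = j200:
pole (s+3): 3 + j200 → |·| = √(3²+200²) = √40009 ≈ 200.02, ∠ = arctan(200/3) ≈ 89.14°
pole (s+200): 200 + j200 → |·| = √(200²+200²) = √80000 ≈ 282.84, ∠ = arctan(200/200) ≈ 45.00°
|L| = 20 / 56574 ≈ 0.00035352
Gain = 20 log₁₀(0.00035352) ≈ -69.03 dB
∠L = 0.00° − 134.14° = -134.14°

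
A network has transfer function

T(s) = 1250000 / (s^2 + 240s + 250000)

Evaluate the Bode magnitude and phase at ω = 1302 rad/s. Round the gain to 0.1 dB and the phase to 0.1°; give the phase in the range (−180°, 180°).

At s = jω = j1302:
quadratic: (j1302)² + 240·j1302 + 250000 = -1445204 + j312480 → |·| ≈ 1.4786e+06, ∠ ≈ 167.80°
|T| = 1250000 / 1.4786e+06 ≈ 0.84539
Gain = 20 log₁₀(0.84539) ≈ -1.46 dB
∠T = 0.00° − 167.80° = -167.80°

-1.5 dB, -167.8°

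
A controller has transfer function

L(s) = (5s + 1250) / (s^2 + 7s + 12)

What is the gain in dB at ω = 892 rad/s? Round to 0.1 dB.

-44.7 dB

Substitute s = j892:
Numerator: 5(j892) + 1250 = 1250 + j4460
Denominator: (j892)^2 + 7(j892) + 12 = -795652 + j6244
|N| = √(1250² + 4460²) ≈ 4631.9, ∠N ≈ 74.34°
|D| = √(795652² + 6244²) ≈ 7.9568e+05, ∠D ≈ 179.55°
|L| = 4631.9 / 7.9568e+05 ≈ 0.0058213
Gain = 20 log₁₀(0.0058213) ≈ -44.70 dB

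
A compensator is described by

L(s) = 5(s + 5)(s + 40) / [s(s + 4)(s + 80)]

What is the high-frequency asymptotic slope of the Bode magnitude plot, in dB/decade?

-20 dB/decade

Each pole contributes −20 dB/decade at high frequency; each zero contributes +20 dB/decade.
Net: 2 zero(s) − 3 pole(s) → -20 dB/decade.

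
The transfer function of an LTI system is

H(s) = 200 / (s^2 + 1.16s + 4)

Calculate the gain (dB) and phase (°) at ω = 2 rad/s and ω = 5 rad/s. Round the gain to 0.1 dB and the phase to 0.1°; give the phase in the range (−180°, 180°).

ω = 2: 38.7 dB, -90.0°; ω = 5: 19.3 dB, -164.6°

At s = jω = j2:
quadratic: (j2)² + 1.16·j2 + 4 = 0 + j2.32 → |·| ≈ 2.32, ∠ ≈ 90.00°
|H| = 200 / 2.32 ≈ 86.207
Gain = 20 log₁₀(86.207) ≈ 38.71 dB
∠H = 0.00° − 90.00° = -90.00°

At s = jω = j5:
quadratic: (j5)² + 1.16·j5 + 4 = -21 + j5.8 → |·| ≈ 21.786, ∠ ≈ 164.56°
|H| = 200 / 21.786 ≈ 9.1802
Gain = 20 log₁₀(9.1802) ≈ 19.26 dB
∠H = 0.00° − 164.56° = -164.56°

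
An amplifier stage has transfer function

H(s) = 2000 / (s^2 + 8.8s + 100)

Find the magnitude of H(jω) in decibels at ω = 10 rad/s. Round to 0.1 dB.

27.1 dB

At s = jω = j10:
quadratic: (j10)² + 8.8·j10 + 100 = 0 + j88 → |·| ≈ 88, ∠ ≈ 90.00°
|H| = 2000 / 88 ≈ 22.727
Gain = 20 log₁₀(22.727) ≈ 27.13 dB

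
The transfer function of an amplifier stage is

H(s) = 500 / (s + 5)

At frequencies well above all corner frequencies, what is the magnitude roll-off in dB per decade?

Each pole contributes −20 dB/decade at high frequency; each zero contributes +20 dB/decade.
Net: 0 zero(s) − 1 pole(s) → -20 dB/decade.

-20 dB/decade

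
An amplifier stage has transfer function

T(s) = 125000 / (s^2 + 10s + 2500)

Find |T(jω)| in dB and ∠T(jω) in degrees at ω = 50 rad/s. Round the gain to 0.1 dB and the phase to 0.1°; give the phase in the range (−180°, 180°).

At s = jω = j50:
quadratic: (j50)² + 10·j50 + 2500 = 0 + j500 → |·| ≈ 500, ∠ ≈ 90.00°
|T| = 125000 / 500 ≈ 250
Gain = 20 log₁₀(250) ≈ 47.96 dB
∠T = 0.00° − 90.00° = -90.00°

48.0 dB, -90.0°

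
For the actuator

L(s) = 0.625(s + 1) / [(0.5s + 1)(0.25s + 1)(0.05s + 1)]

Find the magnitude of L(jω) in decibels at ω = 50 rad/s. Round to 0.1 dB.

-28.6 dB

At ω = 50 rad/s:
zero (1 + j50·1) = 1 + j50 → |·| ≈ 50.01, ∠ ≈ 88.85°
pole (1 + j50·0.5) = 1 + j25 → |·| ≈ 25.02, ∠ ≈ 87.71°
pole (1 + j50·0.25) = 1 + j12.5 → |·| ≈ 12.54, ∠ ≈ 85.43°
pole (1 + j50·0.05) = 1 + j2.5 → |·| ≈ 2.6926, ∠ ≈ 68.20°
|L| = 0.625 · 50.01 / (25.02 · 12.54 · 2.6926) ≈ 0.036998
Gain = 20 log₁₀(0.036998) ≈ -28.64 dB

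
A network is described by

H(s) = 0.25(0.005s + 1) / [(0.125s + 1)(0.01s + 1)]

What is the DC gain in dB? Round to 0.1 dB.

H(0) = 0.25 · 1 / 1 = 0.25
20 log₁₀(0.25) ≈ -12.04 dB

-12.0 dB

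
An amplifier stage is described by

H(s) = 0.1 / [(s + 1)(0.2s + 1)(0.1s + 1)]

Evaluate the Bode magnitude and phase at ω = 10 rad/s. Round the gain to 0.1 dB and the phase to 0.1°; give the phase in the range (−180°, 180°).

-50.0 dB, 167.3°

At ω = 10 rad/s:
pole (1 + j10·1) = 1 + j10 → |·| ≈ 10.05, ∠ ≈ 84.29°
pole (1 + j10·0.2) = 1 + j2 → |·| ≈ 2.2361, ∠ ≈ 63.43°
pole (1 + j10·0.1) = 1 + j1 → |·| ≈ 1.4142, ∠ ≈ 45.00°
|H| = 0.1 · 1 / (10.05 · 2.2361 · 1.4142) ≈ 0.0031465
Gain = 20 log₁₀(0.0031465) ≈ -50.04 dB
∠H = (0°) − (84.29° + 63.43° + 45.00°) = -192.72° ≡ 167.28° (principal value)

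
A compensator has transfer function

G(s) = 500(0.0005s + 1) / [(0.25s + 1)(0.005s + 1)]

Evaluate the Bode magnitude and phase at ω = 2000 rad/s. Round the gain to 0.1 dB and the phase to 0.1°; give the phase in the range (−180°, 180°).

At ω = 2000 rad/s:
zero (1 + j2000·0.0005) = 1 + j1 → |·| ≈ 1.4142, ∠ ≈ 45.00°
pole (1 + j2000·0.25) = 1 + j500 → |·| ≈ 500, ∠ ≈ 89.89°
pole (1 + j2000·0.005) = 1 + j10 → |·| ≈ 10.05, ∠ ≈ 84.29°
|G| = 500 · 1.4142 / (500 · 10.05) ≈ 0.14072
Gain = 20 log₁₀(0.14072) ≈ -17.03 dB
∠G = (45.00°) − (89.89° + 84.29°) = -129.18°

-17.0 dB, -129.2°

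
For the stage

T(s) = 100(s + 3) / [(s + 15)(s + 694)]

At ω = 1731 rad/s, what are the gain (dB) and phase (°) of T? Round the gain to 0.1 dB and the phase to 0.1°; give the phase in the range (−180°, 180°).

At s = jω = j1731:
zero (s+3): 3 + j1731 → |·| = √(3²+1731²) = √2996370 ≈ 1731, ∠ = arctan(1731/3) ≈ 89.90°
pole (s+15): 15 + j1731 → |·| = √(15²+1731²) = √2996586 ≈ 1731.1, ∠ = arctan(1731/15) ≈ 89.50°
pole (s+694): 694 + j1731 → |·| = √(694²+1731²) = √3477997 ≈ 1864.9, ∠ = arctan(1731/694) ≈ 68.15°
|T| = 100 · 1731 / 3.2283e+06 ≈ 0.05362
Gain = 20 log₁₀(0.05362) ≈ -25.41 dB
∠T = 89.90° − 157.65° = -67.75°

-25.4 dB, -67.8°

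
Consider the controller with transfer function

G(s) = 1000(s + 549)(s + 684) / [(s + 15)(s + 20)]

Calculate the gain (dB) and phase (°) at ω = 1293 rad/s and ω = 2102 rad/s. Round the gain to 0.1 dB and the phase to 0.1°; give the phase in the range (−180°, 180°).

ω = 1293: 61.8 dB, -49.3°; ω = 2102: 60.7 dB, -31.7°

At s = jω = j1293:
zero (s+549): 549 + j1293 → |·| = √(549²+1293²) = √1973250 ≈ 1404.7, ∠ = arctan(1293/549) ≈ 66.99°
zero (s+684): 684 + j1293 → |·| = √(684²+1293²) = √2139705 ≈ 1462.8, ∠ = arctan(1293/684) ≈ 62.12°
pole (s+15): 15 + j1293 → |·| = √(15²+1293²) = √1672074 ≈ 1293.1, ∠ = arctan(1293/15) ≈ 89.34°
pole (s+20): 20 + j1293 → |·| = √(20²+1293²) = √1672249 ≈ 1293.2, ∠ = arctan(1293/20) ≈ 89.11°
|G| = 1000 · 2.0548e+06 / 1.6722e+06 ≈ 1228.8
Gain = 20 log₁₀(1228.8) ≈ 61.79 dB
∠G = 129.11° − 178.45° = -49.34°

At s = jω = j2102:
zero (s+549): 549 + j2102 → |·| = √(549²+2102²) = √4719805 ≈ 2172.5, ∠ = arctan(2102/549) ≈ 75.36°
zero (s+684): 684 + j2102 → |·| = √(684²+2102²) = √4886260 ≈ 2210.5, ∠ = arctan(2102/684) ≈ 71.97°
pole (s+15): 15 + j2102 → |·| = √(15²+2102²) = √4418629 ≈ 2102.1, ∠ = arctan(2102/15) ≈ 89.59°
pole (s+20): 20 + j2102 → |·| = √(20²+2102²) = √4418804 ≈ 2102.1, ∠ = arctan(2102/20) ≈ 89.45°
|G| = 1000 · 4.8023e+06 / 4.4188e+06 ≈ 1086.8
Gain = 20 log₁₀(1086.8) ≈ 60.72 dB
∠G = 147.33° − 179.04° = -31.71°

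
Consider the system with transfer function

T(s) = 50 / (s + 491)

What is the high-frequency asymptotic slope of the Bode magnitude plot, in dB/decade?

Each pole contributes −20 dB/decade at high frequency; each zero contributes +20 dB/decade.
Net: 0 zero(s) − 1 pole(s) → -20 dB/decade.

-20 dB/decade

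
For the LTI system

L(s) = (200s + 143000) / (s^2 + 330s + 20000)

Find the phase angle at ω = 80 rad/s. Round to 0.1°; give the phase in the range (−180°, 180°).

-56.4°

Substitute s = j80:
Numerator: 200(j80) + 143000 = 143000 + j16000
Denominator: (j80)^2 + 330(j80) + 20000 = 13600 + j26400
|N| = √(143000² + 16000²) ≈ 1.4389e+05, ∠N ≈ 6.38°
|D| = √(13600² + 26400²) ≈ 29697, ∠D ≈ 62.74°
∠L = 6.38° − 62.74° = -56.36°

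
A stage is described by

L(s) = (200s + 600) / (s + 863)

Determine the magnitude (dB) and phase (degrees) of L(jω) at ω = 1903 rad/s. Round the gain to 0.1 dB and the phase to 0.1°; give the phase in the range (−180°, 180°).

45.2 dB, 24.3°

Substitute s = j1903:
Numerator: 200(j1903) + 600 = 600 + j380600
Denominator: (j1903) + 863 = 863 + j1903
|N| = √(600² + 380600²) ≈ 3.806e+05, ∠N ≈ 89.91°
|D| = √(863² + 1903²) ≈ 2089.5, ∠D ≈ 65.61°
|L| = 3.806e+05 / 2089.5 ≈ 182.15
Gain = 20 log₁₀(182.15) ≈ 45.21 dB
∠L = 89.91° − 65.61° = 24.30°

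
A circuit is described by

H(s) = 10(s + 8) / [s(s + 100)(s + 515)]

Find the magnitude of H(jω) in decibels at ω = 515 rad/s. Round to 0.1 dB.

-91.6 dB

At s = jω = j515:
zero (s+8): 8 + j515 → |·| = √(8²+515²) = √265289 ≈ 515.06, ∠ = arctan(515/8) ≈ 89.11°
pole (s+100): 100 + j515 → |·| = √(100²+515²) = √275225 ≈ 524.62, ∠ = arctan(515/100) ≈ 79.01°
pole (s+515): 515 + j515 → |·| = √(515²+515²) = √530450 ≈ 728.32, ∠ = arctan(515/515) ≈ 45.00°
pole at origin: |s| = 515, ∠ = 90.00° (in denominator)
|H| = 10 · 515.06 / 1.9678e+08 ≈ 2.6174e-05
Gain = 20 log₁₀(2.6174e-05) ≈ -91.64 dB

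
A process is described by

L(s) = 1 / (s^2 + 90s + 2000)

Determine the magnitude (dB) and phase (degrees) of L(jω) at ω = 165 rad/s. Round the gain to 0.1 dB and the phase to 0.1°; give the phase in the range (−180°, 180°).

-89.3 dB, -149.5°

Substitute s = j165:
Numerator: 1 = 1 + j0
Denominator: (j165)^2 + 90(j165) + 2000 = -25225 + j14850
|N| = √(1² + 0²) ≈ 1, ∠N ≈ 0.00°
|D| = √(25225² + 14850²) ≈ 29272, ∠D ≈ 149.51°
|L| = 1 / 29272 ≈ 3.4162e-05
Gain = 20 log₁₀(3.4162e-05) ≈ -89.33 dB
∠L = 0.00° − 149.51° = -149.51°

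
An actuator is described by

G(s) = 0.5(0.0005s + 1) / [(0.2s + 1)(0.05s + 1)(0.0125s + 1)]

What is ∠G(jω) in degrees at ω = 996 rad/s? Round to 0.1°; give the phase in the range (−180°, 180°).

At ω = 996 rad/s:
zero (1 + j996·0.0005) = 1 + j0.498 → |·| ≈ 1.1171, ∠ ≈ 26.47°
pole (1 + j996·0.2) = 1 + j199.2 → |·| ≈ 199.2, ∠ ≈ 89.71°
pole (1 + j996·0.05) = 1 + j49.8 → |·| ≈ 49.81, ∠ ≈ 88.85°
pole (1 + j996·0.0125) = 1 + j12.45 → |·| ≈ 12.49, ∠ ≈ 85.41°
∠G = (26.47°) − (89.71° + 88.85° + 85.41°) = -237.50° ≡ 122.50° (principal value)

122.5°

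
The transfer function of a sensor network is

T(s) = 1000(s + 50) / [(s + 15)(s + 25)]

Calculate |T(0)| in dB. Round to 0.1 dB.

T(0) = 1000·50 / (15·25) ≈ 133.33
20 log₁₀(133.33) ≈ 42.50 dB

42.5 dB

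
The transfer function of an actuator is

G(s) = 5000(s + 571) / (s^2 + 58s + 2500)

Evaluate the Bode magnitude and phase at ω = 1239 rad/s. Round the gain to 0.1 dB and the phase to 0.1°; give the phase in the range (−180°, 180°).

13.0 dB, -112.1°

At s = jω = j1239:
zero (s+571): 571 + j1239 → |·| = √(571²+1239²) = √1861162 ≈ 1364.2, ∠ = arctan(1239/571) ≈ 65.26°
quadratic: (j1239)² + 58·j1239 + 2500 = -1532621 + j71862 → |·| ≈ 1.5343e+06, ∠ ≈ 177.32°
|G| = 5000 · 1364.2 / 1.5343e+06 ≈ 4.4457
Gain = 20 log₁₀(4.4457) ≈ 12.96 dB
∠G = 65.26° − 177.32° = -112.06°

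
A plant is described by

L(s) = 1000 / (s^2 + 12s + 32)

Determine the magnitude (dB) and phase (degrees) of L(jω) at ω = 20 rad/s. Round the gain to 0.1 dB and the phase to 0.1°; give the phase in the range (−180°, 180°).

7.1 dB, -146.9°

Substitute s = j20:
Numerator: 1000 = 1000 + j0
Denominator: (j20)^2 + 12(j20) + 32 = -368 + j240
|N| = √(1000² + 0²) ≈ 1000, ∠N ≈ 0.00°
|D| = √(368² + 240²) ≈ 439.34, ∠D ≈ 146.89°
|L| = 1000 / 439.34 ≈ 2.2761
Gain = 20 log₁₀(2.2761) ≈ 7.14 dB
∠L = 0.00° − 146.89° = -146.89°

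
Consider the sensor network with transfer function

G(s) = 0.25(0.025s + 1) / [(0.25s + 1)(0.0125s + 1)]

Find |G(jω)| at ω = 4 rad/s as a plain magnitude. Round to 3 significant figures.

At ω = 4 rad/s:
zero (1 + j4·0.025) = 1 + j0.1 → |·| ≈ 1.005, ∠ ≈ 5.71°
pole (1 + j4·0.25) = 1 + j1 → |·| ≈ 1.4142, ∠ ≈ 45.00°
pole (1 + j4·0.0125) = 1 + j0.05 → |·| ≈ 1.0012, ∠ ≈ 2.86°
|G| = 0.25 · 1.005 / (1.4142 · 1.0012) ≈ 0.17745

0.177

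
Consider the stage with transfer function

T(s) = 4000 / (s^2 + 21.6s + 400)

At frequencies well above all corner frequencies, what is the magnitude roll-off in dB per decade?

Each pole contributes −20 dB/decade at high frequency; each zero contributes +20 dB/decade.
Net: 0 zero(s) − 2 pole(s) → -40 dB/decade.

-40 dB/decade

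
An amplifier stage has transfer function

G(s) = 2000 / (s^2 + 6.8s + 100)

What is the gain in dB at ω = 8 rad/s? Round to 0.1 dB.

29.7 dB

At s = jω = j8:
quadratic: (j8)² + 6.8·j8 + 100 = 36 + j54.4 → |·| ≈ 65.233, ∠ ≈ 56.50°
|G| = 2000 / 65.233 ≈ 30.659
Gain = 20 log₁₀(30.659) ≈ 29.73 dB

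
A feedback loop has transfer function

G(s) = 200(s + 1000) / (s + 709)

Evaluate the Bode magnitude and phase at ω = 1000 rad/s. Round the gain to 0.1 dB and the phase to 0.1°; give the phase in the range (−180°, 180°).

At s = jω = j1000:
zero (s+1000): 1000 + j1000 → |·| = √(1000²+1000²) = √2000000 ≈ 1414.2, ∠ = arctan(1000/1000) ≈ 45.00°
pole (s+709): 709 + j1000 → |·| = √(709²+1000²) = √1502681 ≈ 1225.8, ∠ = arctan(1000/709) ≈ 54.66°
|G| = 200 · 1414.2 / 1225.8 ≈ 230.74
Gain = 20 log₁₀(230.74) ≈ 47.26 dB
∠G = 45.00° − 54.66° = -9.66°

47.3 dB, -9.7°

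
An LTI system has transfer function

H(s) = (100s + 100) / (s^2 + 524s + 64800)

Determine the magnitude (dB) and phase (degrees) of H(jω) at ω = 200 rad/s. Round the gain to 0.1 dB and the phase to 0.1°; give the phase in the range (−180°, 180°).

-14.6 dB, 13.0°

Substitute s = j200:
Numerator: 100(j200) + 100 = 100 + j20000
Denominator: (j200)^2 + 524(j200) + 64800 = 24800 + j104800
|N| = √(100² + 20000²) ≈ 20000, ∠N ≈ 89.71°
|D| = √(24800² + 104800²) ≈ 1.0769e+05, ∠D ≈ 76.69°
|H| = 20000 / 1.0769e+05 ≈ 0.18572
Gain = 20 log₁₀(0.18572) ≈ -14.62 dB
∠H = 89.71° − 76.69° = 13.02°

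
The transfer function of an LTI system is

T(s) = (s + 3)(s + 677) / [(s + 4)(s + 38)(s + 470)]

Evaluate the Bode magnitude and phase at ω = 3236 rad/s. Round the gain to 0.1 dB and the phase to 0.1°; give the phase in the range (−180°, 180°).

At s = jω = j3236:
zero (s+3): 3 + j3236 → |·| = √(3²+3236²) = √10471705 ≈ 3236, ∠ = arctan(3236/3) ≈ 89.95°
zero (s+677): 677 + j3236 → |·| = √(677²+3236²) = √10930025 ≈ 3306.1, ∠ = arctan(3236/677) ≈ 78.18°
pole (s+4): 4 + j3236 → |·| = √(4²+3236²) = √10471712 ≈ 3236, ∠ = arctan(3236/4) ≈ 89.93°
pole (s+38): 38 + j3236 → |·| = √(38²+3236²) = √10473140 ≈ 3236.2, ∠ = arctan(3236/38) ≈ 89.33°
pole (s+470): 470 + j3236 → |·| = √(470²+3236²) = √10692596 ≈ 3270, ∠ = arctan(3236/470) ≈ 81.74°
|T| = 1 · 1.0699e+07 / 3.4245e+10 ≈ 0.00031243
Gain = 20 log₁₀(0.00031243) ≈ -70.10 dB
∠T = 168.13° − 261.00° = -92.87°

-70.1 dB, -92.9°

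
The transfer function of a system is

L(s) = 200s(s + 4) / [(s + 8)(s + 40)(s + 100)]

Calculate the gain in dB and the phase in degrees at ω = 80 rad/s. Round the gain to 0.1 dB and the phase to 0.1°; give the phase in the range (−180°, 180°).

At s = jω = j80:
zero (s+4): 4 + j80 → |·| = √(4²+80²) = √6416 ≈ 80.1, ∠ = arctan(80/4) ≈ 87.14°
zero at origin: s = j80 → |·| = 80, ∠ = 90.00°
pole (s+8): 8 + j80 → |·| = √(8²+80²) = √6464 ≈ 80.399, ∠ = arctan(80/8) ≈ 84.29°
pole (s+40): 40 + j80 → |·| = √(40²+80²) = √8000 ≈ 89.443, ∠ = arctan(80/40) ≈ 63.43°
pole (s+100): 100 + j80 → |·| = √(100²+80²) = √16400 ≈ 128.06, ∠ = arctan(80/100) ≈ 38.66°
|L| = 200 · 6408 / 9.209e+05 ≈ 1.3917
Gain = 20 log₁₀(1.3917) ≈ 2.87 dB
∠L = 177.14° − 186.38° = -9.24°

2.9 dB, -9.2°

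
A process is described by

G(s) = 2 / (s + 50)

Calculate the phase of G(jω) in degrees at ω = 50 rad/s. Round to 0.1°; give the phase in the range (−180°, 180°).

-45.0°

At s = jω = j50:
pole (s+50): 50 + j50 → |·| = √(50²+50²) = √5000 ≈ 70.711, ∠ = arctan(50/50) ≈ 45.00°
∠G = 0.00° − 45.00° = -45.00°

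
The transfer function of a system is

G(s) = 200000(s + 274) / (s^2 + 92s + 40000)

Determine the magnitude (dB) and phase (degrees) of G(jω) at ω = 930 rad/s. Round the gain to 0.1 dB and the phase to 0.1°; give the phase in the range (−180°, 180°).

At s = jω = j930:
zero (s+274): 274 + j930 → |·| = √(274²+930²) = √939976 ≈ 969.52, ∠ = arctan(930/274) ≈ 73.58°
quadratic: (j930)² + 92·j930 + 40000 = -824900 + j85560 → |·| ≈ 8.2933e+05, ∠ ≈ 174.08°
|G| = 200000 · 969.52 / 8.2933e+05 ≈ 233.81
Gain = 20 log₁₀(233.81) ≈ 47.38 dB
∠G = 73.58° − 174.08° = -100.50°

47.4 dB, -100.5°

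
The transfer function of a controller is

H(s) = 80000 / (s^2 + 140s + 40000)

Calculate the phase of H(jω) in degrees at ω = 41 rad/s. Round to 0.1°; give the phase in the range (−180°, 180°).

-8.5°

At s = jω = j41:
quadratic: (j41)² + 140·j41 + 40000 = 38319 + j5740 → |·| ≈ 38747, ∠ ≈ 8.52°
∠H = 0.00° − 8.52° = -8.52°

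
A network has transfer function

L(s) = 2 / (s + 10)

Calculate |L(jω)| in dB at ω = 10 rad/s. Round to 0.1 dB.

At s = jω = j10:
pole (s+10): 10 + j10 → |·| = √(10²+10²) = √200 ≈ 14.142, ∠ = arctan(10/10) ≈ 45.00°
|L| = 2 / 14.142 ≈ 0.14142
Gain = 20 log₁₀(0.14142) ≈ -16.99 dB

-17.0 dB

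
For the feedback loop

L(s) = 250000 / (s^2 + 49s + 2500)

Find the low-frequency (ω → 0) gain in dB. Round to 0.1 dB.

40.0 dB

L(0) = 250000 / 2500 = 100
20 log₁₀(100) ≈ 40.00 dB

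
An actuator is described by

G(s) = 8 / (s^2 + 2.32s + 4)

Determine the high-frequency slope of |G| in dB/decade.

Each pole contributes −20 dB/decade at high frequency; each zero contributes +20 dB/decade.
Net: 0 zero(s) − 2 pole(s) → -40 dB/decade.

-40 dB/decade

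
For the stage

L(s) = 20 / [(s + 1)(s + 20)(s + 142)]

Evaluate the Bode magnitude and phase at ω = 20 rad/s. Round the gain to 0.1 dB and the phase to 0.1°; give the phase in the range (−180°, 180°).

-72.2 dB, -140.2°

At s = jω = j20:
pole (s+1): 1 + j20 → |·| = √(1²+20²) = √401 ≈ 20.025, ∠ = arctan(20/1) ≈ 87.14°
pole (s+20): 20 + j20 → |·| = √(20²+20²) = √800 ≈ 28.284, ∠ = arctan(20/20) ≈ 45.00°
pole (s+142): 142 + j20 → |·| = √(142²+20²) = √20564 ≈ 143.4, ∠ = arctan(20/142) ≈ 8.02°
|L| = 20 / 81220 ≈ 0.00024624
Gain = 20 log₁₀(0.00024624) ≈ -72.17 dB
∠L = 0.00° − 140.16° = -140.16°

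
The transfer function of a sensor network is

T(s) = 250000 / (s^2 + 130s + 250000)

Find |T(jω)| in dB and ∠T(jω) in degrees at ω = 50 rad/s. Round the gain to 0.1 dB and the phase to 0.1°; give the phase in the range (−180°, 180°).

0.1 dB, -1.5°

At s = jω = j50:
quadratic: (j50)² + 130·j50 + 250000 = 247500 + j6500 → |·| ≈ 2.4759e+05, ∠ ≈ 1.50°
|T| = 250000 / 2.4759e+05 ≈ 1.0097
Gain = 20 log₁₀(1.0097) ≈ 0.08 dB
∠T = 0.00° − 1.50° = -1.50°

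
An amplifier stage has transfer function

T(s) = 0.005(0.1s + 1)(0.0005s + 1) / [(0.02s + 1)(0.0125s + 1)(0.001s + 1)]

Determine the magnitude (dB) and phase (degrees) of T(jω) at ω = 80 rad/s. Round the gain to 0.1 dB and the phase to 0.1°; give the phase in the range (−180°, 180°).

-36.4 dB, -22.4°

At ω = 80 rad/s:
zero (1 + j80·0.1) = 1 + j8 → |·| ≈ 8.0623, ∠ ≈ 82.87°
zero (1 + j80·0.0005) = 1 + j0.04 → |·| ≈ 1.0008, ∠ ≈ 2.29°
pole (1 + j80·0.02) = 1 + j1.6 → |·| ≈ 1.8868, ∠ ≈ 57.99°
pole (1 + j80·0.0125) = 1 + j1 → |·| ≈ 1.4142, ∠ ≈ 45.00°
pole (1 + j80·0.001) = 1 + j0.08 → |·| ≈ 1.0032, ∠ ≈ 4.57°
|T| = 0.005 · 8.0623 · 1.0008 / (1.8868 · 1.4142 · 1.0032) ≈ 0.015071
Gain = 20 log₁₀(0.015071) ≈ -36.44 dB
∠T = (82.87° + 2.29°) − (57.99° + 45.00° + 4.57°) = -22.40°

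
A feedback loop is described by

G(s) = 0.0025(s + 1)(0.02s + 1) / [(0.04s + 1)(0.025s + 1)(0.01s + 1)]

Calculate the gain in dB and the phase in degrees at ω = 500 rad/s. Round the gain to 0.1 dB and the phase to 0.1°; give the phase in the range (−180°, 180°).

At ω = 500 rad/s:
zero (1 + j500·1) = 1 + j500 → |·| ≈ 500, ∠ ≈ 89.89°
zero (1 + j500·0.02) = 1 + j10 → |·| ≈ 10.05, ∠ ≈ 84.29°
pole (1 + j500·0.04) = 1 + j20 → |·| ≈ 20.025, ∠ ≈ 87.14°
pole (1 + j500·0.025) = 1 + j12.5 → |·| ≈ 12.54, ∠ ≈ 85.43°
pole (1 + j500·0.01) = 1 + j5 → |·| ≈ 5.099, ∠ ≈ 78.69°
|G| = 0.0025 · 500 · 10.05 / (20.025 · 12.54 · 5.099) ≈ 0.0098112
Gain = 20 log₁₀(0.0098112) ≈ -40.17 dB
∠G = (89.89° + 84.29°) − (87.14° + 85.43° + 78.69°) = -77.08°

-40.2 dB, -77.1°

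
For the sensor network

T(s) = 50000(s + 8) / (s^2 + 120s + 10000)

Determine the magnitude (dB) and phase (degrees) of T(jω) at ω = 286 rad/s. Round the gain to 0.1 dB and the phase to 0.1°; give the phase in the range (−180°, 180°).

45.1 dB, -66.1°

At s = jω = j286:
zero (s+8): 8 + j286 → |·| = √(8²+286²) = √81860 ≈ 286.11, ∠ = arctan(286/8) ≈ 88.40°
quadratic: (j286)² + 120·j286 + 10000 = -71796 + j34320 → |·| ≈ 79577, ∠ ≈ 154.45°
|T| = 50000 · 286.11 / 79577 ≈ 179.77
Gain = 20 log₁₀(179.77) ≈ 45.09 dB
∠T = 88.40° − 154.45° = -66.05°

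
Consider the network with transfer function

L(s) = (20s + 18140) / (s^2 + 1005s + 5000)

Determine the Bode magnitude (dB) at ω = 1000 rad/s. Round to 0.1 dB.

-34.4 dB

Substitute s = j1000:
Numerator: 20(j1000) + 18140 = 18140 + j20000
Denominator: (j1000)^2 + 1005(j1000) + 5000 = -995000 + j1005000
|N| = √(18140² + 20000²) ≈ 27001, ∠N ≈ 47.79°
|D| = √(995000² + 1005000²) ≈ 1.4142e+06, ∠D ≈ 134.71°
|L| = 27001 / 1.4142e+06 ≈ 0.019093
Gain = 20 log₁₀(0.019093) ≈ -34.38 dB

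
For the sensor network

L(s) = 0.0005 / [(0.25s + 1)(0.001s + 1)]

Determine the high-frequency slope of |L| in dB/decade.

-40 dB/decade

Each pole contributes −20 dB/decade at high frequency; each zero contributes +20 dB/decade.
Net: 0 zero(s) − 2 pole(s) → -40 dB/decade.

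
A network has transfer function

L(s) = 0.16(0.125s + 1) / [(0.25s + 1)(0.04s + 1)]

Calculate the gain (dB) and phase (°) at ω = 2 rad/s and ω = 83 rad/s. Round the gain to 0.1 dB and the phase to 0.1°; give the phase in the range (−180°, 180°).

ω = 2: -16.7 dB, -17.1°; ω = 83: -32.7 dB, -76.0°

At ω = 2 rad/s:
zero (1 + j2·0.125) = 1 + j0.25 → |·| ≈ 1.0308, ∠ ≈ 14.04°
pole (1 + j2·0.25) = 1 + j0.5 → |·| ≈ 1.118, ∠ ≈ 26.57°
pole (1 + j2·0.04) = 1 + j0.08 → |·| ≈ 1.0032, ∠ ≈ 4.57°
|L| = 0.16 · 1.0308 / (1.118 · 1.0032) ≈ 0.14705
Gain = 20 log₁₀(0.14705) ≈ -16.65 dB
∠L = (14.04°) − (26.57° + 4.57°) = -17.10°

At ω = 83 rad/s:
zero (1 + j83·0.125) = 1 + j10.375 → |·| ≈ 10.423, ∠ ≈ 84.49°
pole (1 + j83·0.25) = 1 + j20.75 → |·| ≈ 20.774, ∠ ≈ 87.24°
pole (1 + j83·0.04) = 1 + j3.32 → |·| ≈ 3.4673, ∠ ≈ 73.24°
|L| = 0.16 · 10.423 / (20.774 · 3.4673) ≈ 0.023153
Gain = 20 log₁₀(0.023153) ≈ -32.71 dB
∠L = (84.49°) − (87.24° + 73.24°) = -75.99°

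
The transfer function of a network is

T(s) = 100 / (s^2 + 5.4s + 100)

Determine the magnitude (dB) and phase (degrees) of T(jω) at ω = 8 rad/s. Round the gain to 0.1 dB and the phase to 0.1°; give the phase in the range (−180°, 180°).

At s = jω = j8:
quadratic: (j8)² + 5.4·j8 + 100 = 36 + j43.2 → |·| ≈ 56.234, ∠ ≈ 50.19°
|T| = 100 / 56.234 ≈ 1.7783
Gain = 20 log₁₀(1.7783) ≈ 5.00 dB
∠T = 0.00° − 50.19° = -50.19°

5.0 dB, -50.2°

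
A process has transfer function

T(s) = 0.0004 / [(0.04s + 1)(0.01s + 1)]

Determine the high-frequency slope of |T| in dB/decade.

Each pole contributes −20 dB/decade at high frequency; each zero contributes +20 dB/decade.
Net: 0 zero(s) − 2 pole(s) → -40 dB/decade.

-40 dB/decade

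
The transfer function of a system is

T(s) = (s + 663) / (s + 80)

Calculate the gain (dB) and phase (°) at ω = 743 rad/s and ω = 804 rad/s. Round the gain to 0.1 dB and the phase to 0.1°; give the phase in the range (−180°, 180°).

ω = 743: 2.5 dB, -35.6°; ω = 804: 2.2 dB, -33.8°

At s = jω = j743:
zero (s+663): 663 + j743 → |·| = √(663²+743²) = √991618 ≈ 995.8, ∠ = arctan(743/663) ≈ 48.26°
pole (s+80): 80 + j743 → |·| = √(80²+743²) = √558449 ≈ 747.29, ∠ = arctan(743/80) ≈ 83.85°
|T| = 1 · 995.8 / 747.29 ≈ 1.3325
Gain = 20 log₁₀(1.3325) ≈ 2.49 dB
∠T = 48.26° − 83.85° = -35.59°

At s = jω = j804:
zero (s+663): 663 + j804 → |·| = √(663²+804²) = √1085985 ≈ 1042.1, ∠ = arctan(804/663) ≈ 50.49°
pole (s+80): 80 + j804 → |·| = √(80²+804²) = √652816 ≈ 807.97, ∠ = arctan(804/80) ≈ 84.32°
|T| = 1 · 1042.1 / 807.97 ≈ 1.2898
Gain = 20 log₁₀(1.2898) ≈ 2.21 dB
∠T = 50.49° − 84.32° = -33.83°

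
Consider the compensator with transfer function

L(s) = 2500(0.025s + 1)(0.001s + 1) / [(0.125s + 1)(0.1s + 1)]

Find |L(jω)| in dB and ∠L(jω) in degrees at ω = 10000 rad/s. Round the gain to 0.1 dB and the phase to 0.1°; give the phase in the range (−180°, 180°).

At ω = 10000 rad/s:
zero (1 + j10000·0.025) = 1 + j250 → |·| ≈ 250, ∠ ≈ 89.77°
zero (1 + j10000·0.001) = 1 + j10 → |·| ≈ 10.05, ∠ ≈ 84.29°
pole (1 + j10000·0.125) = 1 + j1250 → |·| ≈ 1250, ∠ ≈ 89.95°
pole (1 + j10000·0.1) = 1 + j1000 → |·| ≈ 1000, ∠ ≈ 89.94°
|L| = 2500 · 250 · 10.05 / (1250 · 1000) ≈ 5.025
Gain = 20 log₁₀(5.025) ≈ 14.02 dB
∠L = (89.77° + 84.29°) − (89.95° + 89.94°) = -5.83°

14.0 dB, -5.8°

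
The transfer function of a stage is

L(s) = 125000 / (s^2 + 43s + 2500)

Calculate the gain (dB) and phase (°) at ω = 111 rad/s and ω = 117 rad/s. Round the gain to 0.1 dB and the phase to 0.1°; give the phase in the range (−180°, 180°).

ω = 111: 21.2 dB, -154.1°; ω = 117: 20.2 dB, -155.8°

At s = jω = j111:
quadratic: (j111)² + 43·j111 + 2500 = -9821 + j4773 → |·| ≈ 10919, ∠ ≈ 154.08°
|L| = 125000 / 10919 ≈ 11.448
Gain = 20 log₁₀(11.448) ≈ 21.17 dB
∠L = 0.00° − 154.08° = -154.08°

At s = jω = j117:
quadratic: (j117)² + 43·j117 + 2500 = -11189 + j5031 → |·| ≈ 12268, ∠ ≈ 155.79°
|L| = 125000 / 12268 ≈ 10.189
Gain = 20 log₁₀(10.189) ≈ 20.16 dB
∠L = 0.00° − 155.79° = -155.79°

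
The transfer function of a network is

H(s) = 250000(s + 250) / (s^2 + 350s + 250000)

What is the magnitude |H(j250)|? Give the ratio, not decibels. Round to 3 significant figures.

427

At s = jω = j250:
zero (s+250): 250 + j250 → |·| = √(250²+250²) = √125000 ≈ 353.55, ∠ = arctan(250/250) ≈ 45.00°
quadratic: (j250)² + 350·j250 + 250000 = 187500 + j87500 → |·| ≈ 2.0691e+05, ∠ ≈ 25.02°
|H| = 250000 · 353.55 / 2.0691e+05 ≈ 427.18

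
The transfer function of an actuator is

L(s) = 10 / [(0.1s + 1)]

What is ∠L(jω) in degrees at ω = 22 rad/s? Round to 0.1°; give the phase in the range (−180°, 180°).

At ω = 22 rad/s:
pole (1 + j22·0.1) = 1 + j2.2 → |·| ≈ 2.4166, ∠ ≈ 65.56°
∠L = (0°) − (65.56°) = -65.56°

-65.6°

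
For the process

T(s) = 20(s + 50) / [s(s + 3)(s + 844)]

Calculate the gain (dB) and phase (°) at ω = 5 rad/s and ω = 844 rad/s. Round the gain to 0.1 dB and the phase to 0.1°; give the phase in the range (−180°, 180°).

At s = jω = j5:
zero (s+50): 50 + j5 → |·| = √(50²+5²) = √2525 ≈ 50.249, ∠ = arctan(5/50) ≈ 5.71°
pole (s+3): 3 + j5 → |·| = √(3²+5²) = √34 ≈ 5.831, ∠ = arctan(5/3) ≈ 59.04°
pole (s+844): 844 + j5 → |·| = √(844²+5²) = √712361 ≈ 844.01, ∠ = arctan(5/844) ≈ 0.34°
pole at origin: |s| = 5, ∠ = 90.00° (in denominator)
|T| = 20 · 50.249 / 24607 ≈ 0.040841
Gain = 20 log₁₀(0.040841) ≈ -27.78 dB
∠T = 5.71° − 149.38° = -143.67°

At s = jω = j844:
zero (s+50): 50 + j844 → |·| = √(50²+844²) = √714836 ≈ 845.48, ∠ = arctan(844/50) ≈ 86.61°
pole (s+3): 3 + j844 → |·| = √(3²+844²) = √712345 ≈ 844.01, ∠ = arctan(844/3) ≈ 89.80°
pole (s+844): 844 + j844 → |·| = √(844²+844²) = √1424672 ≈ 1193.6, ∠ = arctan(844/844) ≈ 45.00°
pole at origin: |s| = 844, ∠ = 90.00° (in denominator)
|T| = 20 · 845.48 / 8.5025e+08 ≈ 1.9888e-05
Gain = 20 log₁₀(1.9888e-05) ≈ -94.03 dB
∠T = 86.61° − 224.80° = -138.19°

ω = 5: -27.8 dB, -143.7°; ω = 844: -94.0 dB, -138.2°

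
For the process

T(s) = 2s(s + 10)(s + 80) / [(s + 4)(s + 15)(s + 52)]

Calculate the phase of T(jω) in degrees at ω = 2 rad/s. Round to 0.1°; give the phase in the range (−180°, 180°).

At s = jω = j2:
zero (s+10): 10 + j2 → |·| = √(10²+2²) = √104 ≈ 10.198, ∠ = arctan(2/10) ≈ 11.31°
zero (s+80): 80 + j2 → |·| = √(80²+2²) = √6404 ≈ 80.025, ∠ = arctan(2/80) ≈ 1.43°
zero at origin: s = j2 → |·| = 2, ∠ = 90.00°
pole (s+4): 4 + j2 → |·| = √(4²+2²) = √20 ≈ 4.4721, ∠ = arctan(2/4) ≈ 26.57°
pole (s+15): 15 + j2 → |·| = √(15²+2²) = √229 ≈ 15.133, ∠ = arctan(2/15) ≈ 7.59°
pole (s+52): 52 + j2 → |·| = √(52²+2²) = √2708 ≈ 52.038, ∠ = arctan(2/52) ≈ 2.20°
∠T = 102.74° − 36.36° = 66.38°

66.4°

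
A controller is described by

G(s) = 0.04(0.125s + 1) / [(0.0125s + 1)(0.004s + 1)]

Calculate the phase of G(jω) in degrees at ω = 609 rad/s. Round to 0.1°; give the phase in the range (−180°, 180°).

-61.0°

At ω = 609 rad/s:
zero (1 + j609·0.125) = 1 + j76.125 → |·| ≈ 76.132, ∠ ≈ 89.25°
pole (1 + j609·0.0125) = 1 + j7.6125 → |·| ≈ 7.6779, ∠ ≈ 82.52°
pole (1 + j609·0.004) = 1 + j2.436 → |·| ≈ 2.6333, ∠ ≈ 67.68°
∠G = (89.25°) − (82.52° + 67.68°) = -60.95°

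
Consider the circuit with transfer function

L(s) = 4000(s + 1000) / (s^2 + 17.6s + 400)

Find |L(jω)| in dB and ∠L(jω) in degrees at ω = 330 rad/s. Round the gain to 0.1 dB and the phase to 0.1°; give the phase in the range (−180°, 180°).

31.8 dB, -158.7°

At s = jω = j330:
zero (s+1000): 1000 + j330 → |·| = √(1000²+330²) = √1108900 ≈ 1053, ∠ = arctan(330/1000) ≈ 18.26°
quadratic: (j330)² + 17.6·j330 + 400 = -108500 + j5808 → |·| ≈ 1.0866e+05, ∠ ≈ 176.94°
|L| = 4000 · 1053 / 1.0866e+05 ≈ 38.763
Gain = 20 log₁₀(38.763) ≈ 31.77 dB
∠L = 18.26° − 176.94° = -158.68°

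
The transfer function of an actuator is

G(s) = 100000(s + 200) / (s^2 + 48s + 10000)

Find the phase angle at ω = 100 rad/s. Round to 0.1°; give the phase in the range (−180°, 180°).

-63.4°

At s = jω = j100:
zero (s+200): 200 + j100 → |·| = √(200²+100²) = √50000 ≈ 223.61, ∠ = arctan(100/200) ≈ 26.57°
quadratic: (j100)² + 48·j100 + 10000 = 0 + j4800 → |·| ≈ 4800, ∠ ≈ 90.00°
∠G = 26.57° − 90.00° = -63.43°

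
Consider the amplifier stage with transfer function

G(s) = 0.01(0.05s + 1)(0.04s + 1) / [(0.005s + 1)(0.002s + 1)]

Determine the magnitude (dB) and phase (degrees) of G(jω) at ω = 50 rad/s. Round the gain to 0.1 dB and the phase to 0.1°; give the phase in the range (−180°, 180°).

At ω = 50 rad/s:
zero (1 + j50·0.05) = 1 + j2.5 → |·| ≈ 2.6926, ∠ ≈ 68.20°
zero (1 + j50·0.04) = 1 + j2 → |·| ≈ 2.2361, ∠ ≈ 63.43°
pole (1 + j50·0.005) = 1 + j0.25 → |·| ≈ 1.0308, ∠ ≈ 14.04°
pole (1 + j50·0.002) = 1 + j0.1 → |·| ≈ 1.005, ∠ ≈ 5.71°
|G| = 0.01 · 2.6926 · 2.2361 / (1.0308 · 1.005) ≈ 0.05812
Gain = 20 log₁₀(0.05812) ≈ -24.71 dB
∠G = (68.20° + 63.43°) − (14.04° + 5.71°) = 111.88°

-24.7 dB, 111.9°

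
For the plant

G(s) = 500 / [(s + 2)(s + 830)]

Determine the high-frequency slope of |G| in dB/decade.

-40 dB/decade

Each pole contributes −20 dB/decade at high frequency; each zero contributes +20 dB/decade.
Net: 0 zero(s) − 2 pole(s) → -40 dB/decade.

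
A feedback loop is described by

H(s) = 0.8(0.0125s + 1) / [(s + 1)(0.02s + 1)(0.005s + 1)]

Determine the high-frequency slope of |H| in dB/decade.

-40 dB/decade

Each pole contributes −20 dB/decade at high frequency; each zero contributes +20 dB/decade.
Net: 1 zero(s) − 3 pole(s) → -40 dB/decade.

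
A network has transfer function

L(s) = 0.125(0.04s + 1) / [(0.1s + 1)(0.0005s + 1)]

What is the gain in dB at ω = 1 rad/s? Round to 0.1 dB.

At ω = 1 rad/s:
zero (1 + j1·0.04) = 1 + j0.04 → |·| ≈ 1.0008, ∠ ≈ 2.29°
pole (1 + j1·0.1) = 1 + j0.1 → |·| ≈ 1.005, ∠ ≈ 5.71°
pole (1 + j1·0.0005) = 1 + j0.0005 → |·| ≈ 1, ∠ ≈ 0.03°
|L| = 0.125 · 1.0008 / (1.005 · 1) ≈ 0.12448
Gain = 20 log₁₀(0.12448) ≈ -18.10 dB

-18.1 dB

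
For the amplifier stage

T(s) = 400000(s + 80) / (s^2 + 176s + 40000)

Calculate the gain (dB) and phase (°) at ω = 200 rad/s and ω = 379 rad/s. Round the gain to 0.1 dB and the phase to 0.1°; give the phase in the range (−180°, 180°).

ω = 200: 67.8 dB, -21.8°; ω = 379: 62.0 dB, -69.2°

At s = jω = j200:
zero (s+80): 80 + j200 → |·| = √(80²+200²) = √46400 ≈ 215.41, ∠ = arctan(200/80) ≈ 68.20°
quadratic: (j200)² + 176·j200 + 40000 = 0 + j35200 → |·| ≈ 35200, ∠ ≈ 90.00°
|T| = 400000 · 215.41 / 35200 ≈ 2447.8
Gain = 20 log₁₀(2447.8) ≈ 67.78 dB
∠T = 68.20° − 90.00° = -21.80°

At s = jω = j379:
zero (s+80): 80 + j379 → |·| = √(80²+379²) = √150041 ≈ 387.35, ∠ = arctan(379/80) ≈ 78.08°
quadratic: (j379)² + 176·j379 + 40000 = -103641 + j66704 → |·| ≈ 1.2325e+05, ∠ ≈ 147.23°
|T| = 400000 · 387.35 / 1.2325e+05 ≈ 1257.1
Gain = 20 log₁₀(1257.1) ≈ 61.99 dB
∠T = 78.08° − 147.23° = -69.15°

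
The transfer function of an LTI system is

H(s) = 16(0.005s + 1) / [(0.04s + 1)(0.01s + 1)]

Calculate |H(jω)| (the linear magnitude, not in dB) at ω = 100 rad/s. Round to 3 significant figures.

3.07

At ω = 100 rad/s:
zero (1 + j100·0.005) = 1 + j0.5 → |·| ≈ 1.118, ∠ ≈ 26.57°
pole (1 + j100·0.04) = 1 + j4 → |·| ≈ 4.1231, ∠ ≈ 75.96°
pole (1 + j100·0.01) = 1 + j1 → |·| ≈ 1.4142, ∠ ≈ 45.00°
|H| = 16 · 1.118 / (4.1231 · 1.4142) ≈ 3.0678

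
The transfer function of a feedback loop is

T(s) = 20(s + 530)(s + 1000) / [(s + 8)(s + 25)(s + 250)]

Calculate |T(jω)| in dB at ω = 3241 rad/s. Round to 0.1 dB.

At s = jω = j3241:
zero (s+530): 530 + j3241 → |·| = √(530²+3241²) = √10784981 ≈ 3284, ∠ = arctan(3241/530) ≈ 80.71°
zero (s+1000): 1000 + j3241 → |·| = √(1000²+3241²) = √11504081 ≈ 3391.8, ∠ = arctan(3241/1000) ≈ 72.85°
pole (s+8): 8 + j3241 → |·| = √(8²+3241²) = √10504145 ≈ 3241, ∠ = arctan(3241/8) ≈ 89.86°
pole (s+25): 25 + j3241 → |·| = √(25²+3241²) = √10504706 ≈ 3241.1, ∠ = arctan(3241/25) ≈ 89.56°
pole (s+250): 250 + j3241 → |·| = √(250²+3241²) = √10566581 ≈ 3250.6, ∠ = arctan(3241/250) ≈ 85.59°
|T| = 20 · 1.1139e+07 / 3.4146e+10 ≈ 0.0065243
Gain = 20 log₁₀(0.0065243) ≈ -43.71 dB

-43.7 dB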